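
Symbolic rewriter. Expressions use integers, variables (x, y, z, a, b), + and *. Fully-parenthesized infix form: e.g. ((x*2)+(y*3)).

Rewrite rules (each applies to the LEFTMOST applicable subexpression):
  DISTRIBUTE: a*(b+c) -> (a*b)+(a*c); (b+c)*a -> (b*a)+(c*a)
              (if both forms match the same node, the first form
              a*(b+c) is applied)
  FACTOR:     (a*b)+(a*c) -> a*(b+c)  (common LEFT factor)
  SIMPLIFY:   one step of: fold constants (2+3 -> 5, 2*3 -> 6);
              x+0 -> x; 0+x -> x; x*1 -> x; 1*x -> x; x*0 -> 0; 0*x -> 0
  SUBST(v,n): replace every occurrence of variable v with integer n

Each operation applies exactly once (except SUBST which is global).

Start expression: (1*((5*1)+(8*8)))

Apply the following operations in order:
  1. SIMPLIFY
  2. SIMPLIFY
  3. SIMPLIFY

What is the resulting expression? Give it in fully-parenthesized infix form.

Start: (1*((5*1)+(8*8)))
Apply SIMPLIFY at root (target: (1*((5*1)+(8*8)))): (1*((5*1)+(8*8))) -> ((5*1)+(8*8))
Apply SIMPLIFY at L (target: (5*1)): ((5*1)+(8*8)) -> (5+(8*8))
Apply SIMPLIFY at R (target: (8*8)): (5+(8*8)) -> (5+64)

Answer: (5+64)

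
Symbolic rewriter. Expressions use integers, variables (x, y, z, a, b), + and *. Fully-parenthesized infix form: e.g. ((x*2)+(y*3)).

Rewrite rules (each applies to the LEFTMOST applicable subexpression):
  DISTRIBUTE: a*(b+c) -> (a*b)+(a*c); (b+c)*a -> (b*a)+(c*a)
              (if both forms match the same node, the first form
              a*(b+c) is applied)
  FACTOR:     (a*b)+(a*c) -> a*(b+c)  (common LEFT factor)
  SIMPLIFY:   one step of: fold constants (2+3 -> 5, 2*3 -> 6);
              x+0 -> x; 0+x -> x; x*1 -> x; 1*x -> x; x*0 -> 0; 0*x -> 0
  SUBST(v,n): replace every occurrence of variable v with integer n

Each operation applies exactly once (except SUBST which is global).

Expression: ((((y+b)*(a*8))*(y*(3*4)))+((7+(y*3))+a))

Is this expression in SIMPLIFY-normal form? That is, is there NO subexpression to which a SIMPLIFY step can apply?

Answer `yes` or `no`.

Answer: no

Derivation:
Expression: ((((y+b)*(a*8))*(y*(3*4)))+((7+(y*3))+a))
Scanning for simplifiable subexpressions (pre-order)...
  at root: ((((y+b)*(a*8))*(y*(3*4)))+((7+(y*3))+a)) (not simplifiable)
  at L: (((y+b)*(a*8))*(y*(3*4))) (not simplifiable)
  at LL: ((y+b)*(a*8)) (not simplifiable)
  at LLL: (y+b) (not simplifiable)
  at LLR: (a*8) (not simplifiable)
  at LR: (y*(3*4)) (not simplifiable)
  at LRR: (3*4) (SIMPLIFIABLE)
  at R: ((7+(y*3))+a) (not simplifiable)
  at RL: (7+(y*3)) (not simplifiable)
  at RLR: (y*3) (not simplifiable)
Found simplifiable subexpr at path LRR: (3*4)
One SIMPLIFY step would give: ((((y+b)*(a*8))*(y*12))+((7+(y*3))+a))
-> NOT in normal form.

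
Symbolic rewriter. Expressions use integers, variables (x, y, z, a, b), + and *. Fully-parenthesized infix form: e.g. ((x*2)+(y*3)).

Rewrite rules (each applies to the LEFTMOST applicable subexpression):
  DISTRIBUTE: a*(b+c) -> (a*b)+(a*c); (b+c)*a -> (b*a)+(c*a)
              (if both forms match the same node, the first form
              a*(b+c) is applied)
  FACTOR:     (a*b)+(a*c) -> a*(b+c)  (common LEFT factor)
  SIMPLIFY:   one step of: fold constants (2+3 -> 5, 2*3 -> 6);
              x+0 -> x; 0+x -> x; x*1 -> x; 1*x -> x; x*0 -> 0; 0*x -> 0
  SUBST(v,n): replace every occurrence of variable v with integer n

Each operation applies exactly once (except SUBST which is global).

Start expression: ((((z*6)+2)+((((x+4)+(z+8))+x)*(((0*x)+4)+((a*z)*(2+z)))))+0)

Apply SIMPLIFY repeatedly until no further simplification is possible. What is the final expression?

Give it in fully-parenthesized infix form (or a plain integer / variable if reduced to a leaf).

Answer: (((z*6)+2)+((((x+4)+(z+8))+x)*(4+((a*z)*(2+z)))))

Derivation:
Start: ((((z*6)+2)+((((x+4)+(z+8))+x)*(((0*x)+4)+((a*z)*(2+z)))))+0)
Step 1: at root: ((((z*6)+2)+((((x+4)+(z+8))+x)*(((0*x)+4)+((a*z)*(2+z)))))+0) -> (((z*6)+2)+((((x+4)+(z+8))+x)*(((0*x)+4)+((a*z)*(2+z))))); overall: ((((z*6)+2)+((((x+4)+(z+8))+x)*(((0*x)+4)+((a*z)*(2+z)))))+0) -> (((z*6)+2)+((((x+4)+(z+8))+x)*(((0*x)+4)+((a*z)*(2+z)))))
Step 2: at RRLL: (0*x) -> 0; overall: (((z*6)+2)+((((x+4)+(z+8))+x)*(((0*x)+4)+((a*z)*(2+z))))) -> (((z*6)+2)+((((x+4)+(z+8))+x)*((0+4)+((a*z)*(2+z)))))
Step 3: at RRL: (0+4) -> 4; overall: (((z*6)+2)+((((x+4)+(z+8))+x)*((0+4)+((a*z)*(2+z))))) -> (((z*6)+2)+((((x+4)+(z+8))+x)*(4+((a*z)*(2+z)))))
Fixed point: (((z*6)+2)+((((x+4)+(z+8))+x)*(4+((a*z)*(2+z)))))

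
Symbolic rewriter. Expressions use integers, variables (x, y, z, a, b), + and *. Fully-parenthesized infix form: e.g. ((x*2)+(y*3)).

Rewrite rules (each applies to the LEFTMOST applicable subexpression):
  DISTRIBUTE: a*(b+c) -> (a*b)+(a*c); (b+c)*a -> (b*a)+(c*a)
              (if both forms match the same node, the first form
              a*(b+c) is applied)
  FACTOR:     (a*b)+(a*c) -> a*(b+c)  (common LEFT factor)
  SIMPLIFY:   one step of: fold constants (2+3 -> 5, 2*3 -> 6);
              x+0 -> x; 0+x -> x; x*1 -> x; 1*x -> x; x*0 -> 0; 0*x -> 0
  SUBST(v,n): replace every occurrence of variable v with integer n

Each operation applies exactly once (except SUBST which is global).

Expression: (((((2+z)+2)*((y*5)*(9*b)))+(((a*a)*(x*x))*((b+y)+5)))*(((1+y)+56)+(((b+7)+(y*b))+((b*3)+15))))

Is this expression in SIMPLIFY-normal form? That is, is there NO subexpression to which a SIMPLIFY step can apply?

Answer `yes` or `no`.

Answer: yes

Derivation:
Expression: (((((2+z)+2)*((y*5)*(9*b)))+(((a*a)*(x*x))*((b+y)+5)))*(((1+y)+56)+(((b+7)+(y*b))+((b*3)+15))))
Scanning for simplifiable subexpressions (pre-order)...
  at root: (((((2+z)+2)*((y*5)*(9*b)))+(((a*a)*(x*x))*((b+y)+5)))*(((1+y)+56)+(((b+7)+(y*b))+((b*3)+15)))) (not simplifiable)
  at L: ((((2+z)+2)*((y*5)*(9*b)))+(((a*a)*(x*x))*((b+y)+5))) (not simplifiable)
  at LL: (((2+z)+2)*((y*5)*(9*b))) (not simplifiable)
  at LLL: ((2+z)+2) (not simplifiable)
  at LLLL: (2+z) (not simplifiable)
  at LLR: ((y*5)*(9*b)) (not simplifiable)
  at LLRL: (y*5) (not simplifiable)
  at LLRR: (9*b) (not simplifiable)
  at LR: (((a*a)*(x*x))*((b+y)+5)) (not simplifiable)
  at LRL: ((a*a)*(x*x)) (not simplifiable)
  at LRLL: (a*a) (not simplifiable)
  at LRLR: (x*x) (not simplifiable)
  at LRR: ((b+y)+5) (not simplifiable)
  at LRRL: (b+y) (not simplifiable)
  at R: (((1+y)+56)+(((b+7)+(y*b))+((b*3)+15))) (not simplifiable)
  at RL: ((1+y)+56) (not simplifiable)
  at RLL: (1+y) (not simplifiable)
  at RR: (((b+7)+(y*b))+((b*3)+15)) (not simplifiable)
  at RRL: ((b+7)+(y*b)) (not simplifiable)
  at RRLL: (b+7) (not simplifiable)
  at RRLR: (y*b) (not simplifiable)
  at RRR: ((b*3)+15) (not simplifiable)
  at RRRL: (b*3) (not simplifiable)
Result: no simplifiable subexpression found -> normal form.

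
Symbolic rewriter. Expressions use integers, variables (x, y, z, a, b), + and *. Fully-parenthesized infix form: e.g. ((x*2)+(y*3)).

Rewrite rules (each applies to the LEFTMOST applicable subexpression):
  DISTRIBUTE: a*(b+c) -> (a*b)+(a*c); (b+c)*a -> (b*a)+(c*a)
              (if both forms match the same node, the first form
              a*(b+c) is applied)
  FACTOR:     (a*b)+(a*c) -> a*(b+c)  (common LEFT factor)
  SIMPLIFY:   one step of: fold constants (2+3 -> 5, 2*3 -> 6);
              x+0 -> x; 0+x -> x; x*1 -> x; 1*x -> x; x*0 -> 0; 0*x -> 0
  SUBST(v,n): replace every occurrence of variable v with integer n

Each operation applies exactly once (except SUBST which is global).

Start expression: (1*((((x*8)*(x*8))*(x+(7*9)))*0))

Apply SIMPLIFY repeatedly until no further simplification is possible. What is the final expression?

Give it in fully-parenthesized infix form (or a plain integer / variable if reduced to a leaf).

Answer: 0

Derivation:
Start: (1*((((x*8)*(x*8))*(x+(7*9)))*0))
Step 1: at root: (1*((((x*8)*(x*8))*(x+(7*9)))*0)) -> ((((x*8)*(x*8))*(x+(7*9)))*0); overall: (1*((((x*8)*(x*8))*(x+(7*9)))*0)) -> ((((x*8)*(x*8))*(x+(7*9)))*0)
Step 2: at root: ((((x*8)*(x*8))*(x+(7*9)))*0) -> 0; overall: ((((x*8)*(x*8))*(x+(7*9)))*0) -> 0
Fixed point: 0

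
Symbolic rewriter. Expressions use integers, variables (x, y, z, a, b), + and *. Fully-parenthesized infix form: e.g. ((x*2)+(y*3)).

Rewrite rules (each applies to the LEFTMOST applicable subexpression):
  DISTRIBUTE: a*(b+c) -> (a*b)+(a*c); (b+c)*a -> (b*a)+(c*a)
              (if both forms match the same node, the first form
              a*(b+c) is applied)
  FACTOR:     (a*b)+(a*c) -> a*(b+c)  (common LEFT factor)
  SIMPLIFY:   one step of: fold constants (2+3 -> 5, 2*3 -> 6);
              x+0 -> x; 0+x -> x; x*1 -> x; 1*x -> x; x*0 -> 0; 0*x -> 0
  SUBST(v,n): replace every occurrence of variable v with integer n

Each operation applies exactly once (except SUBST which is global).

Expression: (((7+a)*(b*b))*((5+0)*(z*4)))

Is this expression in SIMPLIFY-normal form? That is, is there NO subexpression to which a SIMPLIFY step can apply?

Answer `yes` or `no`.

Answer: no

Derivation:
Expression: (((7+a)*(b*b))*((5+0)*(z*4)))
Scanning for simplifiable subexpressions (pre-order)...
  at root: (((7+a)*(b*b))*((5+0)*(z*4))) (not simplifiable)
  at L: ((7+a)*(b*b)) (not simplifiable)
  at LL: (7+a) (not simplifiable)
  at LR: (b*b) (not simplifiable)
  at R: ((5+0)*(z*4)) (not simplifiable)
  at RL: (5+0) (SIMPLIFIABLE)
  at RR: (z*4) (not simplifiable)
Found simplifiable subexpr at path RL: (5+0)
One SIMPLIFY step would give: (((7+a)*(b*b))*(5*(z*4)))
-> NOT in normal form.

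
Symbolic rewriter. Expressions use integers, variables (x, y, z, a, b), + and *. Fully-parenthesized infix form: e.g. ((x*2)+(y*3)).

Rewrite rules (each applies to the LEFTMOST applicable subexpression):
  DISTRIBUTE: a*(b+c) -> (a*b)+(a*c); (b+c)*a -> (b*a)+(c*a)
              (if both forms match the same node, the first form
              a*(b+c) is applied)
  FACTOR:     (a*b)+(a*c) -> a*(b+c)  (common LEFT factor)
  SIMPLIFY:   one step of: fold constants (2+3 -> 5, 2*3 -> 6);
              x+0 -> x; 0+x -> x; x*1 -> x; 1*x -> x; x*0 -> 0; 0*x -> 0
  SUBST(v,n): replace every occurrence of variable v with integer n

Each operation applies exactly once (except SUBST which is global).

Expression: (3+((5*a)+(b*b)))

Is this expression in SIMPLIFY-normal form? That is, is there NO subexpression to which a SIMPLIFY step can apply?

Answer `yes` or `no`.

Expression: (3+((5*a)+(b*b)))
Scanning for simplifiable subexpressions (pre-order)...
  at root: (3+((5*a)+(b*b))) (not simplifiable)
  at R: ((5*a)+(b*b)) (not simplifiable)
  at RL: (5*a) (not simplifiable)
  at RR: (b*b) (not simplifiable)
Result: no simplifiable subexpression found -> normal form.

Answer: yes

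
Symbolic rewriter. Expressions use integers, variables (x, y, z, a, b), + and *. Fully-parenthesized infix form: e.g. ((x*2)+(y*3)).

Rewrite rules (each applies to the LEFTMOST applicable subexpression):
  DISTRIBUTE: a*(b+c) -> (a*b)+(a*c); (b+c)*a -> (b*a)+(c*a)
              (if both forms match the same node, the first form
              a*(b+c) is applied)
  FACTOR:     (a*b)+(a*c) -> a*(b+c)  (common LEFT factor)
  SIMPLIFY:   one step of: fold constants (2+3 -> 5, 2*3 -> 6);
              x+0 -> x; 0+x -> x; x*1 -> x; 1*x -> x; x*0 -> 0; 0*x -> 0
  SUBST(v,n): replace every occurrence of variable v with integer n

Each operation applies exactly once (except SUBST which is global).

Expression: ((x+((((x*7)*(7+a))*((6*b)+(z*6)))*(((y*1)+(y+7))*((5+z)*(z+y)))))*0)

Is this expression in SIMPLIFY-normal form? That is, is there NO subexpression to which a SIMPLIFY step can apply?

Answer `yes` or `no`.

Answer: no

Derivation:
Expression: ((x+((((x*7)*(7+a))*((6*b)+(z*6)))*(((y*1)+(y+7))*((5+z)*(z+y)))))*0)
Scanning for simplifiable subexpressions (pre-order)...
  at root: ((x+((((x*7)*(7+a))*((6*b)+(z*6)))*(((y*1)+(y+7))*((5+z)*(z+y)))))*0) (SIMPLIFIABLE)
  at L: (x+((((x*7)*(7+a))*((6*b)+(z*6)))*(((y*1)+(y+7))*((5+z)*(z+y))))) (not simplifiable)
  at LR: ((((x*7)*(7+a))*((6*b)+(z*6)))*(((y*1)+(y+7))*((5+z)*(z+y)))) (not simplifiable)
  at LRL: (((x*7)*(7+a))*((6*b)+(z*6))) (not simplifiable)
  at LRLL: ((x*7)*(7+a)) (not simplifiable)
  at LRLLL: (x*7) (not simplifiable)
  at LRLLR: (7+a) (not simplifiable)
  at LRLR: ((6*b)+(z*6)) (not simplifiable)
  at LRLRL: (6*b) (not simplifiable)
  at LRLRR: (z*6) (not simplifiable)
  at LRR: (((y*1)+(y+7))*((5+z)*(z+y))) (not simplifiable)
  at LRRL: ((y*1)+(y+7)) (not simplifiable)
  at LRRLL: (y*1) (SIMPLIFIABLE)
  at LRRLR: (y+7) (not simplifiable)
  at LRRR: ((5+z)*(z+y)) (not simplifiable)
  at LRRRL: (5+z) (not simplifiable)
  at LRRRR: (z+y) (not simplifiable)
Found simplifiable subexpr at path root: ((x+((((x*7)*(7+a))*((6*b)+(z*6)))*(((y*1)+(y+7))*((5+z)*(z+y)))))*0)
One SIMPLIFY step would give: 0
-> NOT in normal form.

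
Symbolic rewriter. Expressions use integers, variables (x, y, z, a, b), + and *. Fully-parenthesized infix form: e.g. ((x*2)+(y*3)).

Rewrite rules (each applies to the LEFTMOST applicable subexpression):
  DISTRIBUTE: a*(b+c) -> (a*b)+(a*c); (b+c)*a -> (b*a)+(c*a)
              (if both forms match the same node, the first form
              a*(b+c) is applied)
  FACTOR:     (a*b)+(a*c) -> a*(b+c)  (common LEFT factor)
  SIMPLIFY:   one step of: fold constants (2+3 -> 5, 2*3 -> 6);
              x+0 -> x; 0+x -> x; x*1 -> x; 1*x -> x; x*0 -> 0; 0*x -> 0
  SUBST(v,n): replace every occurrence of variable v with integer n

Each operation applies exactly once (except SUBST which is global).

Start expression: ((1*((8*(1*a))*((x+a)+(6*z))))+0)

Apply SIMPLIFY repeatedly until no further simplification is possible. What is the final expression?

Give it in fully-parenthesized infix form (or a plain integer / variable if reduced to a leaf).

Answer: ((8*a)*((x+a)+(6*z)))

Derivation:
Start: ((1*((8*(1*a))*((x+a)+(6*z))))+0)
Step 1: at root: ((1*((8*(1*a))*((x+a)+(6*z))))+0) -> (1*((8*(1*a))*((x+a)+(6*z)))); overall: ((1*((8*(1*a))*((x+a)+(6*z))))+0) -> (1*((8*(1*a))*((x+a)+(6*z))))
Step 2: at root: (1*((8*(1*a))*((x+a)+(6*z)))) -> ((8*(1*a))*((x+a)+(6*z))); overall: (1*((8*(1*a))*((x+a)+(6*z)))) -> ((8*(1*a))*((x+a)+(6*z)))
Step 3: at LR: (1*a) -> a; overall: ((8*(1*a))*((x+a)+(6*z))) -> ((8*a)*((x+a)+(6*z)))
Fixed point: ((8*a)*((x+a)+(6*z)))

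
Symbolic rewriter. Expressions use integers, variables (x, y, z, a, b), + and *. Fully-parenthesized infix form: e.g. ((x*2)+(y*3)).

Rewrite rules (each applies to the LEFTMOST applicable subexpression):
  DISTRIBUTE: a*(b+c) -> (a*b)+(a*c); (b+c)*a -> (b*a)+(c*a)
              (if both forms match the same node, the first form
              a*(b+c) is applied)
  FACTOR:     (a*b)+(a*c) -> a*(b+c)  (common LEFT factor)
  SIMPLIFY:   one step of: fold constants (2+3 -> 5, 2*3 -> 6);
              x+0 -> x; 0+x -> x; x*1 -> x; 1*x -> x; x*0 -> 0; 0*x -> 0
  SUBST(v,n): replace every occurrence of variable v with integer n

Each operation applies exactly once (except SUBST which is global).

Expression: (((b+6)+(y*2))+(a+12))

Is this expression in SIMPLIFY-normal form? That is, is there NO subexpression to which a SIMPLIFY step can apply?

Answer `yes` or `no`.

Answer: yes

Derivation:
Expression: (((b+6)+(y*2))+(a+12))
Scanning for simplifiable subexpressions (pre-order)...
  at root: (((b+6)+(y*2))+(a+12)) (not simplifiable)
  at L: ((b+6)+(y*2)) (not simplifiable)
  at LL: (b+6) (not simplifiable)
  at LR: (y*2) (not simplifiable)
  at R: (a+12) (not simplifiable)
Result: no simplifiable subexpression found -> normal form.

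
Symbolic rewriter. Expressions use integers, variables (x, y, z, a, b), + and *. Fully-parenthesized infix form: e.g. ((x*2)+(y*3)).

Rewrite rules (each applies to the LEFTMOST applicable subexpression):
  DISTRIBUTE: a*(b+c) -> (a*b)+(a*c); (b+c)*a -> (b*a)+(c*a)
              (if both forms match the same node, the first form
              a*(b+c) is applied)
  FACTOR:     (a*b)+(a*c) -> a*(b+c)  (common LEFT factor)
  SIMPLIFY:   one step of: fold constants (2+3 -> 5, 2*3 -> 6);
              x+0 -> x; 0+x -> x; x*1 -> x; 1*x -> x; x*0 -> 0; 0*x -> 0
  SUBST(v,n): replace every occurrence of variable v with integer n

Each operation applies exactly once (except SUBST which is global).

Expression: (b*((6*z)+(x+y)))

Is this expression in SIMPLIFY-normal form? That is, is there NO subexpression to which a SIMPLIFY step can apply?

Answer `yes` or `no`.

Expression: (b*((6*z)+(x+y)))
Scanning for simplifiable subexpressions (pre-order)...
  at root: (b*((6*z)+(x+y))) (not simplifiable)
  at R: ((6*z)+(x+y)) (not simplifiable)
  at RL: (6*z) (not simplifiable)
  at RR: (x+y) (not simplifiable)
Result: no simplifiable subexpression found -> normal form.

Answer: yes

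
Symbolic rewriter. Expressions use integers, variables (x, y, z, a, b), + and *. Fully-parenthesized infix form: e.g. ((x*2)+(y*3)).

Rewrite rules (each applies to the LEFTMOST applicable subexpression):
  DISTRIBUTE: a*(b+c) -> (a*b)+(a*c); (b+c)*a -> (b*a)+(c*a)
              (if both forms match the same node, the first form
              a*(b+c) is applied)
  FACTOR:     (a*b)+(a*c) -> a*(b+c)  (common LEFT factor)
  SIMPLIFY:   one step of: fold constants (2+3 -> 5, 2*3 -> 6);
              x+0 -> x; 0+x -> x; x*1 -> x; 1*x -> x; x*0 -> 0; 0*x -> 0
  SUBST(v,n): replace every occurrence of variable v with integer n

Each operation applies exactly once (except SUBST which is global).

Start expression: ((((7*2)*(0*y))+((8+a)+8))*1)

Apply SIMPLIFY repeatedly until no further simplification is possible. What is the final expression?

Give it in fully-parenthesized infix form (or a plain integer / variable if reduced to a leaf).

Answer: ((8+a)+8)

Derivation:
Start: ((((7*2)*(0*y))+((8+a)+8))*1)
Step 1: at root: ((((7*2)*(0*y))+((8+a)+8))*1) -> (((7*2)*(0*y))+((8+a)+8)); overall: ((((7*2)*(0*y))+((8+a)+8))*1) -> (((7*2)*(0*y))+((8+a)+8))
Step 2: at LL: (7*2) -> 14; overall: (((7*2)*(0*y))+((8+a)+8)) -> ((14*(0*y))+((8+a)+8))
Step 3: at LR: (0*y) -> 0; overall: ((14*(0*y))+((8+a)+8)) -> ((14*0)+((8+a)+8))
Step 4: at L: (14*0) -> 0; overall: ((14*0)+((8+a)+8)) -> (0+((8+a)+8))
Step 5: at root: (0+((8+a)+8)) -> ((8+a)+8); overall: (0+((8+a)+8)) -> ((8+a)+8)
Fixed point: ((8+a)+8)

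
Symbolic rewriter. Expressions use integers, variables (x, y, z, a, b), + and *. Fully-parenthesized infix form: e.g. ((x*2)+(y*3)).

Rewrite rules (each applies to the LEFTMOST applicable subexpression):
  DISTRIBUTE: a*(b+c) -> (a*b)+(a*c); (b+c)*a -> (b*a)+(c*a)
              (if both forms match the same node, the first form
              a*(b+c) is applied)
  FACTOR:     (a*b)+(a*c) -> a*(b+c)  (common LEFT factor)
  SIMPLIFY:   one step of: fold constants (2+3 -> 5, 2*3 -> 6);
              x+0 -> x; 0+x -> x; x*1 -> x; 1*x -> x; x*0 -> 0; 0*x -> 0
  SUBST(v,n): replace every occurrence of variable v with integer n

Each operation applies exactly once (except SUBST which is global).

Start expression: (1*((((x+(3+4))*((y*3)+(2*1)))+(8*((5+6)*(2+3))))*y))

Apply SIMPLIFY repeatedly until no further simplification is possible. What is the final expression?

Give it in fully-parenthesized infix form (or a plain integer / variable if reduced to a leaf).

Start: (1*((((x+(3+4))*((y*3)+(2*1)))+(8*((5+6)*(2+3))))*y))
Step 1: at root: (1*((((x+(3+4))*((y*3)+(2*1)))+(8*((5+6)*(2+3))))*y)) -> ((((x+(3+4))*((y*3)+(2*1)))+(8*((5+6)*(2+3))))*y); overall: (1*((((x+(3+4))*((y*3)+(2*1)))+(8*((5+6)*(2+3))))*y)) -> ((((x+(3+4))*((y*3)+(2*1)))+(8*((5+6)*(2+3))))*y)
Step 2: at LLLR: (3+4) -> 7; overall: ((((x+(3+4))*((y*3)+(2*1)))+(8*((5+6)*(2+3))))*y) -> ((((x+7)*((y*3)+(2*1)))+(8*((5+6)*(2+3))))*y)
Step 3: at LLRR: (2*1) -> 2; overall: ((((x+7)*((y*3)+(2*1)))+(8*((5+6)*(2+3))))*y) -> ((((x+7)*((y*3)+2))+(8*((5+6)*(2+3))))*y)
Step 4: at LRRL: (5+6) -> 11; overall: ((((x+7)*((y*3)+2))+(8*((5+6)*(2+3))))*y) -> ((((x+7)*((y*3)+2))+(8*(11*(2+3))))*y)
Step 5: at LRRR: (2+3) -> 5; overall: ((((x+7)*((y*3)+2))+(8*(11*(2+3))))*y) -> ((((x+7)*((y*3)+2))+(8*(11*5)))*y)
Step 6: at LRR: (11*5) -> 55; overall: ((((x+7)*((y*3)+2))+(8*(11*5)))*y) -> ((((x+7)*((y*3)+2))+(8*55))*y)
Step 7: at LR: (8*55) -> 440; overall: ((((x+7)*((y*3)+2))+(8*55))*y) -> ((((x+7)*((y*3)+2))+440)*y)
Fixed point: ((((x+7)*((y*3)+2))+440)*y)

Answer: ((((x+7)*((y*3)+2))+440)*y)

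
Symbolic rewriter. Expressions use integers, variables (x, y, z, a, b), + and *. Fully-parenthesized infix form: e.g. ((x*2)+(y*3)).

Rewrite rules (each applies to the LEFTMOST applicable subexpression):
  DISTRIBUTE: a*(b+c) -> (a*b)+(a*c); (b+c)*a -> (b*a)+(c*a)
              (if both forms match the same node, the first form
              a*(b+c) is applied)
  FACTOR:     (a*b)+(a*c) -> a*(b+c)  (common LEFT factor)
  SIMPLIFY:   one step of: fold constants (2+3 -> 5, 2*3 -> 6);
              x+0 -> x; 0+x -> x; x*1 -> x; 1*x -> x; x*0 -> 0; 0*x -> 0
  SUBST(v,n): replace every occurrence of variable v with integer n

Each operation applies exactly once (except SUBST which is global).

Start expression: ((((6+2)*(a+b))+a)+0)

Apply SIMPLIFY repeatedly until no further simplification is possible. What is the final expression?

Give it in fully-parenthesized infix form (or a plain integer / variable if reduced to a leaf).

Answer: ((8*(a+b))+a)

Derivation:
Start: ((((6+2)*(a+b))+a)+0)
Step 1: at root: ((((6+2)*(a+b))+a)+0) -> (((6+2)*(a+b))+a); overall: ((((6+2)*(a+b))+a)+0) -> (((6+2)*(a+b))+a)
Step 2: at LL: (6+2) -> 8; overall: (((6+2)*(a+b))+a) -> ((8*(a+b))+a)
Fixed point: ((8*(a+b))+a)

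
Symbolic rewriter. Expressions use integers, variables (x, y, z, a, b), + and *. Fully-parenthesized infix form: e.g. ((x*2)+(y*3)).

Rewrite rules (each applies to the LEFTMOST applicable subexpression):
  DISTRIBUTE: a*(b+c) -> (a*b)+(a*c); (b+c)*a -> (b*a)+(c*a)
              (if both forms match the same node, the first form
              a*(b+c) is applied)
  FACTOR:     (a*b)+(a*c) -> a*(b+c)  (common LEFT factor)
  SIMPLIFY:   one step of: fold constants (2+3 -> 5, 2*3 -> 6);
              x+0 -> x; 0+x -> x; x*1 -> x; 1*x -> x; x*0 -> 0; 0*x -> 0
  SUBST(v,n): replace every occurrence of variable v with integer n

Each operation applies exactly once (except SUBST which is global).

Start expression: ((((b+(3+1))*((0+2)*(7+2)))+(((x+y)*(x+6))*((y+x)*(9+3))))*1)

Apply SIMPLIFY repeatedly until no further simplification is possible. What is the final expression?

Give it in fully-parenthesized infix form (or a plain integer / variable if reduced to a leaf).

Answer: (((b+4)*18)+(((x+y)*(x+6))*((y+x)*12)))

Derivation:
Start: ((((b+(3+1))*((0+2)*(7+2)))+(((x+y)*(x+6))*((y+x)*(9+3))))*1)
Step 1: at root: ((((b+(3+1))*((0+2)*(7+2)))+(((x+y)*(x+6))*((y+x)*(9+3))))*1) -> (((b+(3+1))*((0+2)*(7+2)))+(((x+y)*(x+6))*((y+x)*(9+3)))); overall: ((((b+(3+1))*((0+2)*(7+2)))+(((x+y)*(x+6))*((y+x)*(9+3))))*1) -> (((b+(3+1))*((0+2)*(7+2)))+(((x+y)*(x+6))*((y+x)*(9+3))))
Step 2: at LLR: (3+1) -> 4; overall: (((b+(3+1))*((0+2)*(7+2)))+(((x+y)*(x+6))*((y+x)*(9+3)))) -> (((b+4)*((0+2)*(7+2)))+(((x+y)*(x+6))*((y+x)*(9+3))))
Step 3: at LRL: (0+2) -> 2; overall: (((b+4)*((0+2)*(7+2)))+(((x+y)*(x+6))*((y+x)*(9+3)))) -> (((b+4)*(2*(7+2)))+(((x+y)*(x+6))*((y+x)*(9+3))))
Step 4: at LRR: (7+2) -> 9; overall: (((b+4)*(2*(7+2)))+(((x+y)*(x+6))*((y+x)*(9+3)))) -> (((b+4)*(2*9))+(((x+y)*(x+6))*((y+x)*(9+3))))
Step 5: at LR: (2*9) -> 18; overall: (((b+4)*(2*9))+(((x+y)*(x+6))*((y+x)*(9+3)))) -> (((b+4)*18)+(((x+y)*(x+6))*((y+x)*(9+3))))
Step 6: at RRR: (9+3) -> 12; overall: (((b+4)*18)+(((x+y)*(x+6))*((y+x)*(9+3)))) -> (((b+4)*18)+(((x+y)*(x+6))*((y+x)*12)))
Fixed point: (((b+4)*18)+(((x+y)*(x+6))*((y+x)*12)))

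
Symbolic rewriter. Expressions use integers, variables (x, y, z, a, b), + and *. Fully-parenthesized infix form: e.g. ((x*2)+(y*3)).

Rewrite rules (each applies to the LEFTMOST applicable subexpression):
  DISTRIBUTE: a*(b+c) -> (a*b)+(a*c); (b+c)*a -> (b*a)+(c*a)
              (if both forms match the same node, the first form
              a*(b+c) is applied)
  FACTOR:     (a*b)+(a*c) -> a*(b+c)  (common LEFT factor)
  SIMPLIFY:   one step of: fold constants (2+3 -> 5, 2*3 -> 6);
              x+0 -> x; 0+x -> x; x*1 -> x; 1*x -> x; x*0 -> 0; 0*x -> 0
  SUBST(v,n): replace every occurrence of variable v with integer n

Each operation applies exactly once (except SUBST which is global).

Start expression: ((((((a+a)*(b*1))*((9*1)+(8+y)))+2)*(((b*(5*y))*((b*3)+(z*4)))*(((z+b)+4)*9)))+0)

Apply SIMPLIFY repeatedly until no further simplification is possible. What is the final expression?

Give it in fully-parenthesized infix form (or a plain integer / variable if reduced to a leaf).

Answer: (((((a+a)*b)*(9+(8+y)))+2)*(((b*(5*y))*((b*3)+(z*4)))*(((z+b)+4)*9)))

Derivation:
Start: ((((((a+a)*(b*1))*((9*1)+(8+y)))+2)*(((b*(5*y))*((b*3)+(z*4)))*(((z+b)+4)*9)))+0)
Step 1: at root: ((((((a+a)*(b*1))*((9*1)+(8+y)))+2)*(((b*(5*y))*((b*3)+(z*4)))*(((z+b)+4)*9)))+0) -> (((((a+a)*(b*1))*((9*1)+(8+y)))+2)*(((b*(5*y))*((b*3)+(z*4)))*(((z+b)+4)*9))); overall: ((((((a+a)*(b*1))*((9*1)+(8+y)))+2)*(((b*(5*y))*((b*3)+(z*4)))*(((z+b)+4)*9)))+0) -> (((((a+a)*(b*1))*((9*1)+(8+y)))+2)*(((b*(5*y))*((b*3)+(z*4)))*(((z+b)+4)*9)))
Step 2: at LLLR: (b*1) -> b; overall: (((((a+a)*(b*1))*((9*1)+(8+y)))+2)*(((b*(5*y))*((b*3)+(z*4)))*(((z+b)+4)*9))) -> (((((a+a)*b)*((9*1)+(8+y)))+2)*(((b*(5*y))*((b*3)+(z*4)))*(((z+b)+4)*9)))
Step 3: at LLRL: (9*1) -> 9; overall: (((((a+a)*b)*((9*1)+(8+y)))+2)*(((b*(5*y))*((b*3)+(z*4)))*(((z+b)+4)*9))) -> (((((a+a)*b)*(9+(8+y)))+2)*(((b*(5*y))*((b*3)+(z*4)))*(((z+b)+4)*9)))
Fixed point: (((((a+a)*b)*(9+(8+y)))+2)*(((b*(5*y))*((b*3)+(z*4)))*(((z+b)+4)*9)))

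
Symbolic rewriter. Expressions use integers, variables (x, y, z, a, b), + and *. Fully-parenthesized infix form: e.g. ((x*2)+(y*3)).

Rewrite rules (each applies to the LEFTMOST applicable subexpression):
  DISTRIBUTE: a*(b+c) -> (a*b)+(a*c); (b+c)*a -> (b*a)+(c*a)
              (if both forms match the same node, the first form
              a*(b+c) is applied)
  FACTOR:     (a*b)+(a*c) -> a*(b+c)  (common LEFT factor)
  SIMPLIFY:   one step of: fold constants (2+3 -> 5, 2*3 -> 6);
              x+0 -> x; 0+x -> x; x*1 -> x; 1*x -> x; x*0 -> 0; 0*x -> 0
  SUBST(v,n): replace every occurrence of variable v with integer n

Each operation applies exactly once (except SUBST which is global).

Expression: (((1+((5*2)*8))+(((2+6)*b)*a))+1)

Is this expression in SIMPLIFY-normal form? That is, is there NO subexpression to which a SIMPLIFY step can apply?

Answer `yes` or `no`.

Answer: no

Derivation:
Expression: (((1+((5*2)*8))+(((2+6)*b)*a))+1)
Scanning for simplifiable subexpressions (pre-order)...
  at root: (((1+((5*2)*8))+(((2+6)*b)*a))+1) (not simplifiable)
  at L: ((1+((5*2)*8))+(((2+6)*b)*a)) (not simplifiable)
  at LL: (1+((5*2)*8)) (not simplifiable)
  at LLR: ((5*2)*8) (not simplifiable)
  at LLRL: (5*2) (SIMPLIFIABLE)
  at LR: (((2+6)*b)*a) (not simplifiable)
  at LRL: ((2+6)*b) (not simplifiable)
  at LRLL: (2+6) (SIMPLIFIABLE)
Found simplifiable subexpr at path LLRL: (5*2)
One SIMPLIFY step would give: (((1+(10*8))+(((2+6)*b)*a))+1)
-> NOT in normal form.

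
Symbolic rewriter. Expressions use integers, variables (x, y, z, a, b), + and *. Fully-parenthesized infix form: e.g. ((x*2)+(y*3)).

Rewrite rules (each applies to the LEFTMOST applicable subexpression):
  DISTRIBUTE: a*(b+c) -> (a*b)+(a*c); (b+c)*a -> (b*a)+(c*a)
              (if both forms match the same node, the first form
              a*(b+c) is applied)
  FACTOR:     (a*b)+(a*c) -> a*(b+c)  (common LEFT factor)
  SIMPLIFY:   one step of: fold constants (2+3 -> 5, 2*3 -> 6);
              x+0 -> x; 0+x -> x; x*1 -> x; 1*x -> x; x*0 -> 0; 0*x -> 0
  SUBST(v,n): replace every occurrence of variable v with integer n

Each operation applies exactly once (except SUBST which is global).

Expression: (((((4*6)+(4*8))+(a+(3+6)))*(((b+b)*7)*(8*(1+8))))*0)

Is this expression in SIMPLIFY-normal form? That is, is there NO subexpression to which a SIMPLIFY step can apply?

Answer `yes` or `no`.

Expression: (((((4*6)+(4*8))+(a+(3+6)))*(((b+b)*7)*(8*(1+8))))*0)
Scanning for simplifiable subexpressions (pre-order)...
  at root: (((((4*6)+(4*8))+(a+(3+6)))*(((b+b)*7)*(8*(1+8))))*0) (SIMPLIFIABLE)
  at L: ((((4*6)+(4*8))+(a+(3+6)))*(((b+b)*7)*(8*(1+8)))) (not simplifiable)
  at LL: (((4*6)+(4*8))+(a+(3+6))) (not simplifiable)
  at LLL: ((4*6)+(4*8)) (not simplifiable)
  at LLLL: (4*6) (SIMPLIFIABLE)
  at LLLR: (4*8) (SIMPLIFIABLE)
  at LLR: (a+(3+6)) (not simplifiable)
  at LLRR: (3+6) (SIMPLIFIABLE)
  at LR: (((b+b)*7)*(8*(1+8))) (not simplifiable)
  at LRL: ((b+b)*7) (not simplifiable)
  at LRLL: (b+b) (not simplifiable)
  at LRR: (8*(1+8)) (not simplifiable)
  at LRRR: (1+8) (SIMPLIFIABLE)
Found simplifiable subexpr at path root: (((((4*6)+(4*8))+(a+(3+6)))*(((b+b)*7)*(8*(1+8))))*0)
One SIMPLIFY step would give: 0
-> NOT in normal form.

Answer: no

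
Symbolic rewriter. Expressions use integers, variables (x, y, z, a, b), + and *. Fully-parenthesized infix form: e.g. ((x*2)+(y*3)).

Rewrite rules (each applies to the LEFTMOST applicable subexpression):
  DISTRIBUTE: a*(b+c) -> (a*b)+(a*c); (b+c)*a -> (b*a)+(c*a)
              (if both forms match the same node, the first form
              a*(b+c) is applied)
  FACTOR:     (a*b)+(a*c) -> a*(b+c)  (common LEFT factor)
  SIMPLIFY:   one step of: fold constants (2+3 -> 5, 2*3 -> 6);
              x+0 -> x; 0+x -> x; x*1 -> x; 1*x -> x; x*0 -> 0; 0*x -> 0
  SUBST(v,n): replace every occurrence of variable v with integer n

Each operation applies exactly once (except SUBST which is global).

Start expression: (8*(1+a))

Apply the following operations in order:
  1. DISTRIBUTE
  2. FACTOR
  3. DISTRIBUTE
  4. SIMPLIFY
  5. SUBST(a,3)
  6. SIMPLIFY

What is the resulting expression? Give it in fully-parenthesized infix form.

Start: (8*(1+a))
Apply DISTRIBUTE at root (target: (8*(1+a))): (8*(1+a)) -> ((8*1)+(8*a))
Apply FACTOR at root (target: ((8*1)+(8*a))): ((8*1)+(8*a)) -> (8*(1+a))
Apply DISTRIBUTE at root (target: (8*(1+a))): (8*(1+a)) -> ((8*1)+(8*a))
Apply SIMPLIFY at L (target: (8*1)): ((8*1)+(8*a)) -> (8+(8*a))
Apply SUBST(a,3): (8+(8*a)) -> (8+(8*3))
Apply SIMPLIFY at R (target: (8*3)): (8+(8*3)) -> (8+24)

Answer: (8+24)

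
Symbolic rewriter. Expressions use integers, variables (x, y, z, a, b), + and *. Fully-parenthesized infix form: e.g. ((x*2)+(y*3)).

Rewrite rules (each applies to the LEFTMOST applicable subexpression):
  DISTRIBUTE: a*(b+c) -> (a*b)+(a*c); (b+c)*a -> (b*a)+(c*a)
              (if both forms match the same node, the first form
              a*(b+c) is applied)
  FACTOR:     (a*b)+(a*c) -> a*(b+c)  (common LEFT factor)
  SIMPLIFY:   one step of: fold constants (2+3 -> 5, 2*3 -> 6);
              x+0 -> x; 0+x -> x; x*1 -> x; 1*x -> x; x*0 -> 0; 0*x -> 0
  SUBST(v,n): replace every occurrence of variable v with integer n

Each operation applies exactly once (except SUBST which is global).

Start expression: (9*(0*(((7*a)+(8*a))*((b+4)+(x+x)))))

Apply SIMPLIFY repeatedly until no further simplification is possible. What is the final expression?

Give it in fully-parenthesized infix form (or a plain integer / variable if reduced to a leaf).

Answer: 0

Derivation:
Start: (9*(0*(((7*a)+(8*a))*((b+4)+(x+x)))))
Step 1: at R: (0*(((7*a)+(8*a))*((b+4)+(x+x)))) -> 0; overall: (9*(0*(((7*a)+(8*a))*((b+4)+(x+x))))) -> (9*0)
Step 2: at root: (9*0) -> 0; overall: (9*0) -> 0
Fixed point: 0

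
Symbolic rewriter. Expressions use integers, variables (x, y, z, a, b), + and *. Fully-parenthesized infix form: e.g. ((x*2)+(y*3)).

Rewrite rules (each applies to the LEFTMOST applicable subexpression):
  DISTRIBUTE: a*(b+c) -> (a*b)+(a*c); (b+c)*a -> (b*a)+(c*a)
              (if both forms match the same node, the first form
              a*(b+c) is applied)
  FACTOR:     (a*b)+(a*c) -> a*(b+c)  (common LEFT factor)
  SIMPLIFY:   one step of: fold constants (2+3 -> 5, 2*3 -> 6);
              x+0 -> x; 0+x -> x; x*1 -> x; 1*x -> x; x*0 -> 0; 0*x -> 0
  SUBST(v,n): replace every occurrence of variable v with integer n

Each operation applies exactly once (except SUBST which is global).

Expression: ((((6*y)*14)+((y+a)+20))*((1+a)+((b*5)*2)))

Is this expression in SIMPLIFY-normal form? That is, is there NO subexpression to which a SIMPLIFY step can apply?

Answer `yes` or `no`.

Expression: ((((6*y)*14)+((y+a)+20))*((1+a)+((b*5)*2)))
Scanning for simplifiable subexpressions (pre-order)...
  at root: ((((6*y)*14)+((y+a)+20))*((1+a)+((b*5)*2))) (not simplifiable)
  at L: (((6*y)*14)+((y+a)+20)) (not simplifiable)
  at LL: ((6*y)*14) (not simplifiable)
  at LLL: (6*y) (not simplifiable)
  at LR: ((y+a)+20) (not simplifiable)
  at LRL: (y+a) (not simplifiable)
  at R: ((1+a)+((b*5)*2)) (not simplifiable)
  at RL: (1+a) (not simplifiable)
  at RR: ((b*5)*2) (not simplifiable)
  at RRL: (b*5) (not simplifiable)
Result: no simplifiable subexpression found -> normal form.

Answer: yes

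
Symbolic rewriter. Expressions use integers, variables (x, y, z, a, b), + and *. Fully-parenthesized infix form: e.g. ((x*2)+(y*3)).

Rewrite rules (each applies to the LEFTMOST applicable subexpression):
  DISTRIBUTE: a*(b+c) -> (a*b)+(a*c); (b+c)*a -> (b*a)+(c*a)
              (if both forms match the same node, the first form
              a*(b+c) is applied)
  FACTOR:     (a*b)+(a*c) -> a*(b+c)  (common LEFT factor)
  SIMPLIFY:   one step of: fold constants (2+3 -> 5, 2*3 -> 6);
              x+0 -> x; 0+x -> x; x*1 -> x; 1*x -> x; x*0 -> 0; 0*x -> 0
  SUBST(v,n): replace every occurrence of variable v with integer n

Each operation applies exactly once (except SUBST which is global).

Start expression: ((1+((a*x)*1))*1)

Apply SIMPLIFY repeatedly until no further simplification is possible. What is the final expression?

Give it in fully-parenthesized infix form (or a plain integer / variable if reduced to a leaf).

Start: ((1+((a*x)*1))*1)
Step 1: at root: ((1+((a*x)*1))*1) -> (1+((a*x)*1)); overall: ((1+((a*x)*1))*1) -> (1+((a*x)*1))
Step 2: at R: ((a*x)*1) -> (a*x); overall: (1+((a*x)*1)) -> (1+(a*x))
Fixed point: (1+(a*x))

Answer: (1+(a*x))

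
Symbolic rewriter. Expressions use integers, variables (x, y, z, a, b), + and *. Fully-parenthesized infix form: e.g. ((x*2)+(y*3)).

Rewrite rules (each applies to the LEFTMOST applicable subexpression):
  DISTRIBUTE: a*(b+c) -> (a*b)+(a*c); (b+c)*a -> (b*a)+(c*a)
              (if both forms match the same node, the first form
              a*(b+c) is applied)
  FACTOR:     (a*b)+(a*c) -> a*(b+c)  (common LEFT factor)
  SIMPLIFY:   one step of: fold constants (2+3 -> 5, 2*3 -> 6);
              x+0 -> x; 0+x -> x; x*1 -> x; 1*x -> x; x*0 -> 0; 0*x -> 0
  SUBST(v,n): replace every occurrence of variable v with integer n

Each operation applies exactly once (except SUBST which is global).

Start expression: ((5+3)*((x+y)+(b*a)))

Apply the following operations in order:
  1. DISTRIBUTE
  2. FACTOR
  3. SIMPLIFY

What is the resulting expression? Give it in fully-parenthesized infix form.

Answer: (8*((x+y)+(b*a)))

Derivation:
Start: ((5+3)*((x+y)+(b*a)))
Apply DISTRIBUTE at root (target: ((5+3)*((x+y)+(b*a)))): ((5+3)*((x+y)+(b*a))) -> (((5+3)*(x+y))+((5+3)*(b*a)))
Apply FACTOR at root (target: (((5+3)*(x+y))+((5+3)*(b*a)))): (((5+3)*(x+y))+((5+3)*(b*a))) -> ((5+3)*((x+y)+(b*a)))
Apply SIMPLIFY at L (target: (5+3)): ((5+3)*((x+y)+(b*a))) -> (8*((x+y)+(b*a)))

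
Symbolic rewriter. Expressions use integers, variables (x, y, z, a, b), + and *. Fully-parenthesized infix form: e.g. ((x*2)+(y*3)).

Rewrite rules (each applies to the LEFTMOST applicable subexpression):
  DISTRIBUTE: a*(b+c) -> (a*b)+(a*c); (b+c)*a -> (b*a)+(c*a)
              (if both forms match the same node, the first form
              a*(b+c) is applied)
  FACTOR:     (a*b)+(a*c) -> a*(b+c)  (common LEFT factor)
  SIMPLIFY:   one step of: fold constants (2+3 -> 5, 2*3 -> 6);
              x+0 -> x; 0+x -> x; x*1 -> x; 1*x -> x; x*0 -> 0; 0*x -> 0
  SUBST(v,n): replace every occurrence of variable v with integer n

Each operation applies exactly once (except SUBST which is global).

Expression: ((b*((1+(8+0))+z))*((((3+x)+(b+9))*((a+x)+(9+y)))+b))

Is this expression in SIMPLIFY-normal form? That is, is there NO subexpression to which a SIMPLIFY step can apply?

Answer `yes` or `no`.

Answer: no

Derivation:
Expression: ((b*((1+(8+0))+z))*((((3+x)+(b+9))*((a+x)+(9+y)))+b))
Scanning for simplifiable subexpressions (pre-order)...
  at root: ((b*((1+(8+0))+z))*((((3+x)+(b+9))*((a+x)+(9+y)))+b)) (not simplifiable)
  at L: (b*((1+(8+0))+z)) (not simplifiable)
  at LR: ((1+(8+0))+z) (not simplifiable)
  at LRL: (1+(8+0)) (not simplifiable)
  at LRLR: (8+0) (SIMPLIFIABLE)
  at R: ((((3+x)+(b+9))*((a+x)+(9+y)))+b) (not simplifiable)
  at RL: (((3+x)+(b+9))*((a+x)+(9+y))) (not simplifiable)
  at RLL: ((3+x)+(b+9)) (not simplifiable)
  at RLLL: (3+x) (not simplifiable)
  at RLLR: (b+9) (not simplifiable)
  at RLR: ((a+x)+(9+y)) (not simplifiable)
  at RLRL: (a+x) (not simplifiable)
  at RLRR: (9+y) (not simplifiable)
Found simplifiable subexpr at path LRLR: (8+0)
One SIMPLIFY step would give: ((b*((1+8)+z))*((((3+x)+(b+9))*((a+x)+(9+y)))+b))
-> NOT in normal form.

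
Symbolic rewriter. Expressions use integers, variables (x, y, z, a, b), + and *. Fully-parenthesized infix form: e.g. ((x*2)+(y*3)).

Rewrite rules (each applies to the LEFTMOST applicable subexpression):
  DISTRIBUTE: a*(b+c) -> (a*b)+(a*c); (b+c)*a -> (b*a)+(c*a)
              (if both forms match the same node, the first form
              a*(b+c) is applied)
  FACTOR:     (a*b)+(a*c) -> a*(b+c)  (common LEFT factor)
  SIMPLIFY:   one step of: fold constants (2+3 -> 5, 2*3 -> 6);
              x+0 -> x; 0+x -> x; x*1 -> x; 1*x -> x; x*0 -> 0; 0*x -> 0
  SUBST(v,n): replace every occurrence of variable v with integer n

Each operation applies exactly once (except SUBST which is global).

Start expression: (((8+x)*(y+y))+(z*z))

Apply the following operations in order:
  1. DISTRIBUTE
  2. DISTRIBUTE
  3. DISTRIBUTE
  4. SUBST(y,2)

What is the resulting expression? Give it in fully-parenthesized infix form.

Answer: ((((8*2)+(x*2))+((8*2)+(x*2)))+(z*z))

Derivation:
Start: (((8+x)*(y+y))+(z*z))
Apply DISTRIBUTE at L (target: ((8+x)*(y+y))): (((8+x)*(y+y))+(z*z)) -> ((((8+x)*y)+((8+x)*y))+(z*z))
Apply DISTRIBUTE at LL (target: ((8+x)*y)): ((((8+x)*y)+((8+x)*y))+(z*z)) -> ((((8*y)+(x*y))+((8+x)*y))+(z*z))
Apply DISTRIBUTE at LR (target: ((8+x)*y)): ((((8*y)+(x*y))+((8+x)*y))+(z*z)) -> ((((8*y)+(x*y))+((8*y)+(x*y)))+(z*z))
Apply SUBST(y,2): ((((8*y)+(x*y))+((8*y)+(x*y)))+(z*z)) -> ((((8*2)+(x*2))+((8*2)+(x*2)))+(z*z))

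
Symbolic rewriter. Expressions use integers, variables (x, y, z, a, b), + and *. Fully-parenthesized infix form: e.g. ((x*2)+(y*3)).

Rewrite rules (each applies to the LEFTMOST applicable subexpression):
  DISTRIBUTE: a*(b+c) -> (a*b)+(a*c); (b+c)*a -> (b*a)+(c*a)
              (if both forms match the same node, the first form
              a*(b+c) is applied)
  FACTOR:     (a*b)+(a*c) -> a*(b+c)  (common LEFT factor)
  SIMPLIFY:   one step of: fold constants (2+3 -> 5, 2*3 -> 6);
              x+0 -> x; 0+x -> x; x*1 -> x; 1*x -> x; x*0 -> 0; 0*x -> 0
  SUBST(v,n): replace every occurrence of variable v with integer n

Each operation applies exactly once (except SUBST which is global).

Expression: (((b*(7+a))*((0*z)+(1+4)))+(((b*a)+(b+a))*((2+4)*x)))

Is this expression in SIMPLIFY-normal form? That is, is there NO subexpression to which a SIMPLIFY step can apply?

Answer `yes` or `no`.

Answer: no

Derivation:
Expression: (((b*(7+a))*((0*z)+(1+4)))+(((b*a)+(b+a))*((2+4)*x)))
Scanning for simplifiable subexpressions (pre-order)...
  at root: (((b*(7+a))*((0*z)+(1+4)))+(((b*a)+(b+a))*((2+4)*x))) (not simplifiable)
  at L: ((b*(7+a))*((0*z)+(1+4))) (not simplifiable)
  at LL: (b*(7+a)) (not simplifiable)
  at LLR: (7+a) (not simplifiable)
  at LR: ((0*z)+(1+4)) (not simplifiable)
  at LRL: (0*z) (SIMPLIFIABLE)
  at LRR: (1+4) (SIMPLIFIABLE)
  at R: (((b*a)+(b+a))*((2+4)*x)) (not simplifiable)
  at RL: ((b*a)+(b+a)) (not simplifiable)
  at RLL: (b*a) (not simplifiable)
  at RLR: (b+a) (not simplifiable)
  at RR: ((2+4)*x) (not simplifiable)
  at RRL: (2+4) (SIMPLIFIABLE)
Found simplifiable subexpr at path LRL: (0*z)
One SIMPLIFY step would give: (((b*(7+a))*(0+(1+4)))+(((b*a)+(b+a))*((2+4)*x)))
-> NOT in normal form.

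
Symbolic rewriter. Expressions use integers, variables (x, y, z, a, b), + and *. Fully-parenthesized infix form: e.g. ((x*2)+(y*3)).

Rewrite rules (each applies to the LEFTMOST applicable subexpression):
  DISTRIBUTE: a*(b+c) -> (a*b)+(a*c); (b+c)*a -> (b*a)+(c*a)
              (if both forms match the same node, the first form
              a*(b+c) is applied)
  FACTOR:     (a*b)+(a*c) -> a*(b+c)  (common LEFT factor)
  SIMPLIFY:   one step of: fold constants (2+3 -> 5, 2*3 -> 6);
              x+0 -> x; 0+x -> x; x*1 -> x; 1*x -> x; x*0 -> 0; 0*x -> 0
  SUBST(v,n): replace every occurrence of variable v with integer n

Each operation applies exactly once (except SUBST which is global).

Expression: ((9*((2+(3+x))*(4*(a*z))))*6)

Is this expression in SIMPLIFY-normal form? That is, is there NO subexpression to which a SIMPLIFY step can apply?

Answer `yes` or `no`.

Answer: yes

Derivation:
Expression: ((9*((2+(3+x))*(4*(a*z))))*6)
Scanning for simplifiable subexpressions (pre-order)...
  at root: ((9*((2+(3+x))*(4*(a*z))))*6) (not simplifiable)
  at L: (9*((2+(3+x))*(4*(a*z)))) (not simplifiable)
  at LR: ((2+(3+x))*(4*(a*z))) (not simplifiable)
  at LRL: (2+(3+x)) (not simplifiable)
  at LRLR: (3+x) (not simplifiable)
  at LRR: (4*(a*z)) (not simplifiable)
  at LRRR: (a*z) (not simplifiable)
Result: no simplifiable subexpression found -> normal form.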